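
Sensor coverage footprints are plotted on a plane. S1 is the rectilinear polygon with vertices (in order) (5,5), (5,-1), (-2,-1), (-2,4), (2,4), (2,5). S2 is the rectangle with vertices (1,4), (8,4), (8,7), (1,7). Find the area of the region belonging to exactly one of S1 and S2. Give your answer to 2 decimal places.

|S1| = 38, |S2| = 21, |S1∩S2| = 3.
|S1 △ S2| = |S1| + |S2| − 2·|S1∩S2| = 38 + 21 − 6 = 53.00.

53.00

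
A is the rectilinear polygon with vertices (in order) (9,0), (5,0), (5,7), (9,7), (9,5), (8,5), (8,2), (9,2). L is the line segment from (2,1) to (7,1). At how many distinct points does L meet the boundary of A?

1

The segment meets the boundary at (5,1).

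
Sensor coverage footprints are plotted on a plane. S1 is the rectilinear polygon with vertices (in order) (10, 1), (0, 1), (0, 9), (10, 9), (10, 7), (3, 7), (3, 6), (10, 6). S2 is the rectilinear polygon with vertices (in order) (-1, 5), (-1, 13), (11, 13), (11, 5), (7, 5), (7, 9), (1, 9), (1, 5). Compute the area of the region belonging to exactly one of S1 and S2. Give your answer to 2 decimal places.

119.00

|S1| = 73, |S2| = 72, |S1∩S2| = 13.
|S1 △ S2| = |S1| + |S2| − 2·|S1∩S2| = 73 + 72 − 26 = 119.00.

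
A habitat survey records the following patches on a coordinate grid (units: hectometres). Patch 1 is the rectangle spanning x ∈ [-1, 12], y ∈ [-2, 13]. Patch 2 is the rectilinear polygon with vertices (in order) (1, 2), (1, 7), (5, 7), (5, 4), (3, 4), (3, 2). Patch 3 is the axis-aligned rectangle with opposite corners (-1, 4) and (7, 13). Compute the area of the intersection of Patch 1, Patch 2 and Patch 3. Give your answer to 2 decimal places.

The intersection is the polygon with vertices (5,7), (5,4), (3,4), (1,4), (1,7).
By the shoelace formula its area is 12.00.

12.00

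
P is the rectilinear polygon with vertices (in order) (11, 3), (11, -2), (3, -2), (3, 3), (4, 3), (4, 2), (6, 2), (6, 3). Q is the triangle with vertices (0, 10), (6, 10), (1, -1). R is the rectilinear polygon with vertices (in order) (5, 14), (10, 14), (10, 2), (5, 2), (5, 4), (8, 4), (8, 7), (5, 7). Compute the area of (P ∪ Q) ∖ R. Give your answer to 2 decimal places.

65.90

|P ∪ Q| = 71.
|(P ∪ Q) ∩ R| = 5.1.
|(P ∪ Q) ∖ R| = 71 − 5.1 = 65.90.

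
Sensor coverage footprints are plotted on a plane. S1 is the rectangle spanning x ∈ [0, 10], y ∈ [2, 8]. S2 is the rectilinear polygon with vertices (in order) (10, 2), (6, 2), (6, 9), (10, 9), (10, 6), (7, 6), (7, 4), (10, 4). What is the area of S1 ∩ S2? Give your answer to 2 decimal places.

18.00

The intersection is the polygon with vertices (10,2), (6,2), (6,8), (10,8), (10,6), (7,6), (7,4), (10,4).
By the shoelace formula its area is 18.00.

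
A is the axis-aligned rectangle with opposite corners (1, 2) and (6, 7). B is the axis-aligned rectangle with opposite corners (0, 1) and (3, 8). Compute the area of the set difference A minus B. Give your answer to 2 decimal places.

15.00

|A∩B|: x∈[1,3], y∈[2,7] → 2·5 = 10.
|A| = 25.
|A ∖ B| = |A| − |A∩B| = 25 − 10 = 15.00.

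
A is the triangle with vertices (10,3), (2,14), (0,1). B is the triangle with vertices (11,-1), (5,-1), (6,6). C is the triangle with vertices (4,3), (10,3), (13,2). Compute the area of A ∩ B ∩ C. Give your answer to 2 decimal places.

0.85

The intersection is the polygon with vertices (5.571,3), (8.143,3), (8.375,2.675), (7.857,2.571), (5.547,2.828).
By the shoelace formula its area is 0.85.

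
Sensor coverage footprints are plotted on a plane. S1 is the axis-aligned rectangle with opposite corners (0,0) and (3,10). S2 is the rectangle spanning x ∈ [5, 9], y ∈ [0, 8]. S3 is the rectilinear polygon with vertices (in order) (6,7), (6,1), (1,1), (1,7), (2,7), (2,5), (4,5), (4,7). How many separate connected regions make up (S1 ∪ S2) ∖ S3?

2

(S1 ∪ S2) ∖ S3 splits into 2 disjoint pieces (area 20, area 26).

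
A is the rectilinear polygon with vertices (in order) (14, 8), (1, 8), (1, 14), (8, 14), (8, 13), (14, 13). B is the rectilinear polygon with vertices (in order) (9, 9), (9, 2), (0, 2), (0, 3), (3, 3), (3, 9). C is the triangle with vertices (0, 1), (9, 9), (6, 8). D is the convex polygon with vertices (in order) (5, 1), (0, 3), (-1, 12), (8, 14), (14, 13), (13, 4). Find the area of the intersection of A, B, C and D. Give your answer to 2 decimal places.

0.94

The intersection is the polygon with vertices (9,9), (7.875,8), (6,8).
By the shoelace formula its area is 0.94.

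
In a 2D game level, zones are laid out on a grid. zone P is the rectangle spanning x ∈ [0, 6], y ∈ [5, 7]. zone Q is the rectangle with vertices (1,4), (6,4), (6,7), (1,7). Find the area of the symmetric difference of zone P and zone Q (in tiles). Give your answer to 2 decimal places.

|zone P∩zone Q|: x∈[1,6], y∈[5,7] → 5·2 = 10.
|zone P △ zone Q| = |zone P| + |zone Q| − 2·|zone P∩zone Q| = 12 + 15 − 20 = 7.00.

7.00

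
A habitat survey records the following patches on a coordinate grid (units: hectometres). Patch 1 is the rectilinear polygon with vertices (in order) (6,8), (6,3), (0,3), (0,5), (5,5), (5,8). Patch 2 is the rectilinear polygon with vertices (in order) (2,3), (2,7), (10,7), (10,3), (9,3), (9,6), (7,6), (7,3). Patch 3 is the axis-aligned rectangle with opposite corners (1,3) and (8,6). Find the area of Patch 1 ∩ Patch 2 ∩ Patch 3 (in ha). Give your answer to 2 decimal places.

The intersection is the polygon with vertices (2,3), (2,5), (5,5), (5,6), (6,6), (6,3).
By the shoelace formula its area is 9.00.

9.00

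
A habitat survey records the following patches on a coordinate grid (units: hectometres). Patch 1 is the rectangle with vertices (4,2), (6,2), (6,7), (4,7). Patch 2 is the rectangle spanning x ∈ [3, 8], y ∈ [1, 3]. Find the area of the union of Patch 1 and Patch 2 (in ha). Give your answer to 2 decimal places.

18.00

By inclusion–exclusion:
Individual areas: |Patch 1| = 10, |Patch 2| = 10.
|Patch 1∩Patch 2|: x∈[4,6], y∈[2,3] → 2·1 = 2.
|Patch 1 ∪ Patch 2| = 20 − 2 = 18.00.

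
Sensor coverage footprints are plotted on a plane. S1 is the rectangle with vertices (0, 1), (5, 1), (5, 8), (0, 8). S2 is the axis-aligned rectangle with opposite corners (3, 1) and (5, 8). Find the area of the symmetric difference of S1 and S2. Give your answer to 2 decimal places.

|S1∩S2|: x∈[3,5], y∈[1,8] → 2·7 = 14.
|S1 △ S2| = |S1| + |S2| − 2·|S1∩S2| = 35 + 14 − 28 = 21.00.

21.00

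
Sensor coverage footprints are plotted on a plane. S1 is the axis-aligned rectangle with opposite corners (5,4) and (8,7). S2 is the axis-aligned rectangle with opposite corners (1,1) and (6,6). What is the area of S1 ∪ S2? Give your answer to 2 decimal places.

32.00

By inclusion–exclusion:
Individual areas: |S1| = 9, |S2| = 25.
|S1∩S2|: x∈[5,6], y∈[4,6] → 1·2 = 2.
|S1 ∪ S2| = 34 − 2 = 32.00.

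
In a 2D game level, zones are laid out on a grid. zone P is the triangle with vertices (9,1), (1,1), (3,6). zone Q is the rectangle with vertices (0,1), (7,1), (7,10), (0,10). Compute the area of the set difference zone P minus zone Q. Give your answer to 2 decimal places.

1.67

|zone P| = 20, |zone P∩zone Q| = 18.3333.
|zone P ∖ zone Q| = |zone P| − |zone P∩zone Q| = 20 − 18.3333 = 1.67.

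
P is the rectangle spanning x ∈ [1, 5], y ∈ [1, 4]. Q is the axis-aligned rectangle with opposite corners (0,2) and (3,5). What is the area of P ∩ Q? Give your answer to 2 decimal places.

4.00

|P∩Q|: x∈[1,3], y∈[2,4] → 2·2 = 4.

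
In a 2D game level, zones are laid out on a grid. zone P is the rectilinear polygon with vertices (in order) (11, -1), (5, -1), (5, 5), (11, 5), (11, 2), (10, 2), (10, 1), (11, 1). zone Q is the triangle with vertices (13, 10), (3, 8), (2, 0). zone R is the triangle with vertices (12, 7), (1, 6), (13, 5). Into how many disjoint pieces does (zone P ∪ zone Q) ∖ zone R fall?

(zone P ∪ zone Q) ∖ zone R splits into 2 disjoint pieces (area 47.6308, area 18.6736).

2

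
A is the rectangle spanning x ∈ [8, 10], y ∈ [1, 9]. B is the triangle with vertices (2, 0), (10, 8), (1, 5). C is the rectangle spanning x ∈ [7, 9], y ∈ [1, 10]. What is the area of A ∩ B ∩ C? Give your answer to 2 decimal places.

The intersection is the polygon with vertices (9,7.667), (9,7), (8,6), (8,7.333).
By the shoelace formula its area is 1.00.

1.00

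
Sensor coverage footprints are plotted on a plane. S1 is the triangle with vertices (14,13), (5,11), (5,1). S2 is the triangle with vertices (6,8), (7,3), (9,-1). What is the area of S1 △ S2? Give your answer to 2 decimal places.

|S1| = 45, |S2| = 3, |S1∩S2| = 1.17.
|S1 △ S2| = |S1| + |S2| − 2·|S1∩S2| = 45 + 3 − 2.3401 = 45.66.

45.66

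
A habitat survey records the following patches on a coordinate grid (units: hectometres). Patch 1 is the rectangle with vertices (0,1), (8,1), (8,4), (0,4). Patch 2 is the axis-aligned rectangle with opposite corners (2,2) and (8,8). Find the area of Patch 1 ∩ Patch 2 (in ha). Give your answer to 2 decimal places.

|Patch 1∩Patch 2|: x∈[2,8], y∈[2,4] → 6·2 = 12.

12.00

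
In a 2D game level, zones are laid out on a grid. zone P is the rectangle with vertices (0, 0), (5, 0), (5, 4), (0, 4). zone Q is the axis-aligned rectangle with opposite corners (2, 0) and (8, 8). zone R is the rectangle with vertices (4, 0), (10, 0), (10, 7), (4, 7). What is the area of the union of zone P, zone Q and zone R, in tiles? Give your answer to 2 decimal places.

70.00

By inclusion–exclusion:
Individual areas: |zone P| = 20, |zone Q| = 48, |zone R| = 42.
|zone P∩zone Q|: x∈[2,5], y∈[0,4] → 3·4 = 12.
|zone P∩zone R|: x∈[4,5], y∈[0,4] → 1·4 = 4.
|zone Q∩zone R|: x∈[4,8], y∈[0,7] → 4·7 = 28.
|zone P∩zone Q∩zone R| = 4.
|zone P ∪ zone Q ∪ zone R| = 110 − 44 + 4 = 70.00.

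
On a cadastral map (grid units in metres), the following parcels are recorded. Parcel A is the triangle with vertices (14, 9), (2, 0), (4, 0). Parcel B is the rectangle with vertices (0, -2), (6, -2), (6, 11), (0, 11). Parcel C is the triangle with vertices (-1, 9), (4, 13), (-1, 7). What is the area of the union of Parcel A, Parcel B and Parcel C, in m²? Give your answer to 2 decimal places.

85.43

By inclusion–exclusion:
Individual areas: |Parcel A| = 9, |Parcel B| = 78, |Parcel C| = 5.
|Parcel A∩Parcel B| = 4.2.
|Parcel A∩Parcel C| = 0.
|Parcel B∩Parcel C| = 2.3667.
|Parcel A∩Parcel B∩Parcel C| = 0.
|Parcel A ∪ Parcel B ∪ Parcel C| = 92 − 6.5667 + 0 = 85.43.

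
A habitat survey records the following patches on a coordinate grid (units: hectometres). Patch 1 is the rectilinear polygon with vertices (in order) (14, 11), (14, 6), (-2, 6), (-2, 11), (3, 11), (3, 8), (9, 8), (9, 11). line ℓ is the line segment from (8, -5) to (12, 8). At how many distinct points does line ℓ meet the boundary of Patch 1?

1

The segment meets the boundary at (11.385,6).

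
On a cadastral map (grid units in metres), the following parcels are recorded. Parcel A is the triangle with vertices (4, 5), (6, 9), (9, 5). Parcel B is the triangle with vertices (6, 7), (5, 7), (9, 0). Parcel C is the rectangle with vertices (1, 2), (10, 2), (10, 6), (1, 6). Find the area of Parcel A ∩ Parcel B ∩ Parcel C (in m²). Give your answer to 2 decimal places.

The intersection is the polygon with vertices (5.571,6), (6.429,6), (6.857,5), (6.143,5).
By the shoelace formula its area is 0.79.

0.79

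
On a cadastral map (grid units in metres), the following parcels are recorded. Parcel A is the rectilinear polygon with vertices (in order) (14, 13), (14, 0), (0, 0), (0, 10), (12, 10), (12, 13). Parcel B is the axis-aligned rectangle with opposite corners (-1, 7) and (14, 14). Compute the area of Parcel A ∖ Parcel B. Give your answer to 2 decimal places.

|Parcel A| = 146, |Parcel A∩Parcel B| = 48.
|Parcel A ∖ Parcel B| = |Parcel A| − |Parcel A∩Parcel B| = 146 − 48 = 98.00.

98.00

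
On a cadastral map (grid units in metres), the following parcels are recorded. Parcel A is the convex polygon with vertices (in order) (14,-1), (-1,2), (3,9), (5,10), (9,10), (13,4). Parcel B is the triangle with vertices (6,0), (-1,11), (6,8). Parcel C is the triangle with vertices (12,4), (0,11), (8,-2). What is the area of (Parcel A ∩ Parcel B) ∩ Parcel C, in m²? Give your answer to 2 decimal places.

15.26

The region (Parcel A ∩ Parcel B) ∩ Parcel C is the polygon with vertices (3,9), (3.231,9.115), (6,7.5), (6,1.25), (2.148,7.509).
By the shoelace formula its area is 15.26.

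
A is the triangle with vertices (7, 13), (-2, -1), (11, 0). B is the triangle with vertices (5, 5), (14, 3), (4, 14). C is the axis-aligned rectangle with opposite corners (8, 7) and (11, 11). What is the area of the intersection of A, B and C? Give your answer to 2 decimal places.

1.16

The intersection is the polygon with vertices (8.07,9.523), (8.846,7), (8,7), (8,9.6).
By the shoelace formula its area is 1.16.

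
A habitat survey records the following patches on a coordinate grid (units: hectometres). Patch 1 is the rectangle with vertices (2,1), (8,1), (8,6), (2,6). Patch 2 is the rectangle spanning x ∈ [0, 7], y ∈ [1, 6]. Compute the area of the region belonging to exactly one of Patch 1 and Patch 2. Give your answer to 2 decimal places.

15.00

|Patch 1∩Patch 2|: x∈[2,7], y∈[1,6] → 5·5 = 25.
|Patch 1 △ Patch 2| = |Patch 1| + |Patch 2| − 2·|Patch 1∩Patch 2| = 30 + 35 − 50 = 15.00.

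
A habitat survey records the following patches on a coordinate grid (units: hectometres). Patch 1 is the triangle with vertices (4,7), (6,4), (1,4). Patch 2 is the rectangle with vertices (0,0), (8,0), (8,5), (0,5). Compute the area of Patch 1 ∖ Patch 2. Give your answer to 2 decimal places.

3.33

|Patch 1| = 7.5, |Patch 1∩Patch 2| = 4.1667.
|Patch 1 ∖ Patch 2| = |Patch 1| − |Patch 1∩Patch 2| = 7.5 − 4.1667 = 3.33.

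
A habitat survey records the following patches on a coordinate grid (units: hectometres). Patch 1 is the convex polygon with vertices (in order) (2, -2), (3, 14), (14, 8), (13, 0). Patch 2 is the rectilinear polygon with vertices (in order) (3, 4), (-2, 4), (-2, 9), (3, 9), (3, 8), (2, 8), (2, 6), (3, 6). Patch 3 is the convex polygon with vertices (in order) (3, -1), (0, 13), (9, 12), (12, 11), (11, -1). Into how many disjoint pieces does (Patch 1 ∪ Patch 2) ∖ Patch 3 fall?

4

(Patch 1 ∪ Patch 2) ∖ Patch 3 splits into 4 disjoint pieces (area 16.9643, area 2.1017, area 18.3264, area 4.3065).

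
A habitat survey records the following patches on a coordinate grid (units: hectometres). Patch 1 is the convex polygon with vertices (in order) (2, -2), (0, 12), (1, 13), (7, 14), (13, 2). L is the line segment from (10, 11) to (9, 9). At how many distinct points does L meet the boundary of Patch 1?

1

The segment meets the boundary at (9.25,9.5).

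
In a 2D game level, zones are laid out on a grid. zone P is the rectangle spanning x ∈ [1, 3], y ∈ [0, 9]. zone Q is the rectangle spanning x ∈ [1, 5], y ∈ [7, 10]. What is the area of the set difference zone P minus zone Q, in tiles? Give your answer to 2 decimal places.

14.00

|zone P∩zone Q|: x∈[1,3], y∈[7,9] → 2·2 = 4.
|zone P| = 18.
|zone P ∖ zone Q| = |zone P| − |zone P∩zone Q| = 18 − 4 = 14.00.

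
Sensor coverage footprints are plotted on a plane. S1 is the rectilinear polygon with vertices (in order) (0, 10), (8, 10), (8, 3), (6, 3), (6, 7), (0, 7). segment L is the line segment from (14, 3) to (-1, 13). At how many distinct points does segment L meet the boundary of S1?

2

The segment meets the boundary at (3.5,10), (8,7).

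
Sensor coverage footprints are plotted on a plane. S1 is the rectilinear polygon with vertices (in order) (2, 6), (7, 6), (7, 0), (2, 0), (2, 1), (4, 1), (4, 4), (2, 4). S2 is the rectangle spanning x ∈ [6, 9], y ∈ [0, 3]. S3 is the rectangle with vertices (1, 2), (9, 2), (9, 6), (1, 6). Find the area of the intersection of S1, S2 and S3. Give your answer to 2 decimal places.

The intersection is the polygon with vertices (6,3), (7,3), (7,2), (6,2).
By the shoelace formula its area is 1.00.

1.00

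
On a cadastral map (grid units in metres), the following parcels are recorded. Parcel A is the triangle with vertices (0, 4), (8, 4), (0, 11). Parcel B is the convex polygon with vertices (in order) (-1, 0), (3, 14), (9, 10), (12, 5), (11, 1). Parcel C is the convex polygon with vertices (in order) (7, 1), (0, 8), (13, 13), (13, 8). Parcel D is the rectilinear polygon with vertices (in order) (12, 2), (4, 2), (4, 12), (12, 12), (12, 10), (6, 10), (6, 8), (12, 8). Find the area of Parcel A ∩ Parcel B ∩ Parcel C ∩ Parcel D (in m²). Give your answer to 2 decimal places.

The intersection is the polygon with vertices (8,4), (4,4), (4,7.5).
By the shoelace formula its area is 7.00.

7.00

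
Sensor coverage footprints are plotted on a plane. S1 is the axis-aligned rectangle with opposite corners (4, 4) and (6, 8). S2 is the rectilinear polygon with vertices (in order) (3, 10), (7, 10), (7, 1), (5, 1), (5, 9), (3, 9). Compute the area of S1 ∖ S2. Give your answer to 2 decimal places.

|S1| = 8, |S1∩S2| = 4.
|S1 ∖ S2| = |S1| − |S1∩S2| = 8 − 4 = 4.00.

4.00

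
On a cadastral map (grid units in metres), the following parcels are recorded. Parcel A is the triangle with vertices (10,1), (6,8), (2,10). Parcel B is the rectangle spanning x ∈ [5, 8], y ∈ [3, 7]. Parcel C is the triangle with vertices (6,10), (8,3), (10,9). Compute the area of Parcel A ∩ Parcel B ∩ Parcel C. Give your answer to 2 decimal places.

The intersection is the polygon with vertices (8,3.25), (7.895,3.368), (7.143,6), (8,4.5).
By the shoelace formula its area is 0.63.

0.63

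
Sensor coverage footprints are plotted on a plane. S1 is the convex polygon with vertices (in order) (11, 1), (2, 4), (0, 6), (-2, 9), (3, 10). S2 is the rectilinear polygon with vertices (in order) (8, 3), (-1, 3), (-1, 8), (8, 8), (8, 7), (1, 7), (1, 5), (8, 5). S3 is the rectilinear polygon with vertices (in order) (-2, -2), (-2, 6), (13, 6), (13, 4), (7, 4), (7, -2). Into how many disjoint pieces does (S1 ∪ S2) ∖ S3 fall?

(S1 ∪ S2) ∖ S3 splits into 2 disjoint pieces (area 25.1389, area 5.3333).

2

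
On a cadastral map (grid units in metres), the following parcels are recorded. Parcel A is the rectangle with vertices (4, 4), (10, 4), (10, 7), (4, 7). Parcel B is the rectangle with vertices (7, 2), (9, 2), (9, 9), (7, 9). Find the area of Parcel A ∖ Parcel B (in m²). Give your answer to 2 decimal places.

12.00

|Parcel A∩Parcel B|: x∈[7,9], y∈[4,7] → 2·3 = 6.
|Parcel A| = 18.
|Parcel A ∖ Parcel B| = |Parcel A| − |Parcel A∩Parcel B| = 18 − 6 = 12.00.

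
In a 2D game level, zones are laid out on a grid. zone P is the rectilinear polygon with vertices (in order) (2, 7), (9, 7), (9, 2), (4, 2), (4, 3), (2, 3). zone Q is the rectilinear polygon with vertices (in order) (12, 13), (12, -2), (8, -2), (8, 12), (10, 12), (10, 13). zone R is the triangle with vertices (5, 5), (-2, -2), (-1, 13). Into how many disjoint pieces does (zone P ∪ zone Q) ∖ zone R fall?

1

(zone P ∪ zone Q) ∖ zone R is a single connected region.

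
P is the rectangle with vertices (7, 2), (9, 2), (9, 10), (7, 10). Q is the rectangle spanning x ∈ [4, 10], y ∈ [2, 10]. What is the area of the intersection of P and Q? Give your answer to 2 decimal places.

|P∩Q|: x∈[7,9], y∈[2,10] → 2·8 = 16.

16.00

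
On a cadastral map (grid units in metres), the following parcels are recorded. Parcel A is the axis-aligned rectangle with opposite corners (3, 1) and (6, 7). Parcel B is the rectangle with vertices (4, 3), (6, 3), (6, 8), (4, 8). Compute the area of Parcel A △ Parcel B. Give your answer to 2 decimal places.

|Parcel A∩Parcel B|: x∈[4,6], y∈[3,7] → 2·4 = 8.
|Parcel A △ Parcel B| = |Parcel A| + |Parcel B| − 2·|Parcel A∩Parcel B| = 18 + 10 − 16 = 12.00.

12.00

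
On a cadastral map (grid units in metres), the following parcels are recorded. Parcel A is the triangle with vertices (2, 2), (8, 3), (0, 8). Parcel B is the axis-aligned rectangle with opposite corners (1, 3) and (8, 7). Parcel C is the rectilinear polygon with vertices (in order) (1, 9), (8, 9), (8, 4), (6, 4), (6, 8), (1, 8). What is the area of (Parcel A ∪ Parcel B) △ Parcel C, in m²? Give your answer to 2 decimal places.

|Parcel A ∪ Parcel B| = 32.4667.
|(Parcel A ∪ Parcel B) ∩ Parcel C| = 6.
|(Parcel A ∪ Parcel B) △ Parcel C| = 32.4667 + 15 − 12 = 35.47.

35.47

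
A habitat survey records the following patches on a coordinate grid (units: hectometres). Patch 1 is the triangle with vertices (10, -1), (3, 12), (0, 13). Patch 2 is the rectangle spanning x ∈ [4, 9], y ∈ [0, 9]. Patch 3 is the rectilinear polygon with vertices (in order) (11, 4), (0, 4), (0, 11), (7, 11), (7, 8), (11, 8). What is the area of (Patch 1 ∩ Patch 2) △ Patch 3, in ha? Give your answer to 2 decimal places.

|Patch 1 ∩ Patch 2| = 7.6484.
|(Patch 1 ∩ Patch 2) ∩ Patch 3| = 5.6791.
|(Patch 1 ∩ Patch 2) △ Patch 3| = 7.6484 + 65 − 11.3582 = 61.29.

61.29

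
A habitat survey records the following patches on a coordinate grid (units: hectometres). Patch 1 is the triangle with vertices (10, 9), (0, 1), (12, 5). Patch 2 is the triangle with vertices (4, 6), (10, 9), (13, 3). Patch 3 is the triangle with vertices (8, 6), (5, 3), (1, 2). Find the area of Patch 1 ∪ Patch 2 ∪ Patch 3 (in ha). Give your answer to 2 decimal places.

By inclusion–exclusion:
Individual areas: |Patch 1| = 28, |Patch 2| = 22.5, |Patch 3| = 4.5.
|Patch 1∩Patch 2| = 15.6127.
|Patch 1∩Patch 3| = 4.4489.
|Patch 2∩Patch 3| = 0.3158.
|Patch 1∩Patch 2∩Patch 3| = 0.3158.
|Patch 1 ∪ Patch 2 ∪ Patch 3| = 55 − 20.3774 + 0.3158 = 34.94.

34.94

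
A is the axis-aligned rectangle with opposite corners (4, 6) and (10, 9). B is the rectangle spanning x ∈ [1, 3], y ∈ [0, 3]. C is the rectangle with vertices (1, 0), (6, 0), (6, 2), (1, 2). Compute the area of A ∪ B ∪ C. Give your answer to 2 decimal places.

By inclusion–exclusion:
Individual areas: |A| = 18, |B| = 6, |C| = 10.
|A∩B| = 0 (no overlap).
|A∩C| = 0 (no overlap).
|B∩C|: x∈[1,3], y∈[0,2] → 2·2 = 4.
|A∩B∩C| = 0.
|A ∪ B ∪ C| = 34 − 4 + 0 = 30.00.

30.00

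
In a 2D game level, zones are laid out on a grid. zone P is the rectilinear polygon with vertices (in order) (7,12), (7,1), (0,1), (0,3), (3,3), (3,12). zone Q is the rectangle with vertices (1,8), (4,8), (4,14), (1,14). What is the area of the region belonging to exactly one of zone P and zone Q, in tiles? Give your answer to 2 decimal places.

|zone P| = 50, |zone Q| = 18, |zone P∩zone Q| = 4.
|zone P △ zone Q| = |zone P| + |zone Q| − 2·|zone P∩zone Q| = 50 + 18 − 8 = 60.00.

60.00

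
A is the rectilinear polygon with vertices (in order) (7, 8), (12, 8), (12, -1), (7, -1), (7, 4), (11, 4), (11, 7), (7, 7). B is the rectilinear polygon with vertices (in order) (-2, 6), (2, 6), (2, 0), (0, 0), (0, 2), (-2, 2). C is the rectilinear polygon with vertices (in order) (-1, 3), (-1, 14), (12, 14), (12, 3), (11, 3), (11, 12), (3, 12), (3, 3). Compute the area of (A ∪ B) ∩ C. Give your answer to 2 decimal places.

|A ∪ B| = 53.
|(A ∪ B) ∩ C| = 14.00.

14.00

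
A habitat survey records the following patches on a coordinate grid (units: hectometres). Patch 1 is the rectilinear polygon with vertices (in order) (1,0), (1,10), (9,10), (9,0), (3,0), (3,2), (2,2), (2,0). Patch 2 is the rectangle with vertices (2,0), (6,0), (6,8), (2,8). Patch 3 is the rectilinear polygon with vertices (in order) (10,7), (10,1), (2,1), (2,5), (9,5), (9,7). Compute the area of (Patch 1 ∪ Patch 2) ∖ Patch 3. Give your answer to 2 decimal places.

|Patch 1 ∪ Patch 2| = 80.
|(Patch 1 ∪ Patch 2) ∩ Patch 3| = 28.
|(Patch 1 ∪ Patch 2) ∖ Patch 3| = 80 − 28 = 52.00.

52.00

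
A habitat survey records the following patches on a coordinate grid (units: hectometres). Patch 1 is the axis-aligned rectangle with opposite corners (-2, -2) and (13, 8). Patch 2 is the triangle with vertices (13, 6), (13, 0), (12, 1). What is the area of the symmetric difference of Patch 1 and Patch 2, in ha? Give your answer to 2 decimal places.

147.00

|Patch 1| = 150, |Patch 2| = 3, |Patch 1∩Patch 2| = 3.
|Patch 1 △ Patch 2| = |Patch 1| + |Patch 2| − 2·|Patch 1∩Patch 2| = 150 + 3 − 6 = 147.00.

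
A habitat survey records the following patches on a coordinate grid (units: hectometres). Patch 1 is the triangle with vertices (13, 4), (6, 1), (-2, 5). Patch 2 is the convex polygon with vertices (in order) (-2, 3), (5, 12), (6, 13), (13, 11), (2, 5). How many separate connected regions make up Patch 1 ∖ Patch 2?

Patch 1 ∖ Patch 2 splits into 2 disjoint pieces (area 24.4706, area 0.3589).

2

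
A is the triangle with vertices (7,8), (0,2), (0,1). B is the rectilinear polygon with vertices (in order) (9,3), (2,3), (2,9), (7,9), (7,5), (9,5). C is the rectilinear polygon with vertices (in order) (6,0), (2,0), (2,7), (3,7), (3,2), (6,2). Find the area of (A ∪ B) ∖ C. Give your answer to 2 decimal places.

|A ∪ B| = 35.7143.
|(A ∪ B) ∩ C| = 4.
|(A ∪ B) ∖ C| = 35.7143 − 4 = 31.71.

31.71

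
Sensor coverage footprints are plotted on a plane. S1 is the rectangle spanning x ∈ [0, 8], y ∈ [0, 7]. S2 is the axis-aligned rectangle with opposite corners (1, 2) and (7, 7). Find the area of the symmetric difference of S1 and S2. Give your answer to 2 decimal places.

26.00

|S1∩S2|: x∈[1,7], y∈[2,7] → 6·5 = 30.
|S1 △ S2| = |S1| + |S2| − 2·|S1∩S2| = 56 + 30 − 60 = 26.00.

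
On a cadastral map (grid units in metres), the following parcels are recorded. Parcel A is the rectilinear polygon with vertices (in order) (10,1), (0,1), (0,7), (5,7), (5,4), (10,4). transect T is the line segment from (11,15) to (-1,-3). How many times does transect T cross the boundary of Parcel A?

The segment meets the boundary at (1.667,1), (5,6).

2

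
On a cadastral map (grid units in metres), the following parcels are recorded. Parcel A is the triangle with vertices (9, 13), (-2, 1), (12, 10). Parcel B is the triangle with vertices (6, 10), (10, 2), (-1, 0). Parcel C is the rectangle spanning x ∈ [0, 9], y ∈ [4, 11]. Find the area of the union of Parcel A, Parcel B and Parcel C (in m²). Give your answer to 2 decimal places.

101.06

By inclusion–exclusion:
Individual areas: |Parcel A| = 34.5, |Parcel B| = 48, |Parcel C| = 63.
|Parcel A∩Parcel B| = 12.16.
|Parcel A∩Parcel C| = 22.3988.
|Parcel B∩Parcel C| = 21.6.
|Parcel A∩Parcel B∩Parcel C| = 11.7211.
|Parcel A ∪ Parcel B ∪ Parcel C| = 145.5 − 56.1588 + 11.7211 = 101.06.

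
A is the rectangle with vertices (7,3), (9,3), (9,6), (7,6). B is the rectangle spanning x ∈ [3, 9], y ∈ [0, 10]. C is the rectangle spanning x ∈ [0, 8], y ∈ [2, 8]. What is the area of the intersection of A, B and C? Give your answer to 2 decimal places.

The intersection is the polygon with vertices (7,3), (7,6), (8,6), (8,3).
By the shoelace formula its area is 3.00.

3.00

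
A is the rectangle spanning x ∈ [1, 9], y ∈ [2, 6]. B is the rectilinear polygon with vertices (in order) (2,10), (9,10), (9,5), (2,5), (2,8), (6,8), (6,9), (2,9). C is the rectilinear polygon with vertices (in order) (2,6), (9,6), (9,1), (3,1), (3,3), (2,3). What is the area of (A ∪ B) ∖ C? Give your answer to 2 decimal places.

|A ∪ B| = 56.
|(A ∪ B) ∩ C| = 27.
|(A ∪ B) ∖ C| = 56 − 27 = 29.00.

29.00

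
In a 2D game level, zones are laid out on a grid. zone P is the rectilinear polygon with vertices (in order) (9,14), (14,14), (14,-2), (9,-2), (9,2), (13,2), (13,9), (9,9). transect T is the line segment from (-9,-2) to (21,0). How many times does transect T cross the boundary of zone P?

2

The segment meets the boundary at (14,-0.467), (9,-0.8).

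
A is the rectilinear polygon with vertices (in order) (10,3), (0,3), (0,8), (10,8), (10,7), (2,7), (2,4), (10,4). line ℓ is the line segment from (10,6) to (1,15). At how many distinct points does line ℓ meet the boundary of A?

2

The segment meets the boundary at (8,8), (9,7).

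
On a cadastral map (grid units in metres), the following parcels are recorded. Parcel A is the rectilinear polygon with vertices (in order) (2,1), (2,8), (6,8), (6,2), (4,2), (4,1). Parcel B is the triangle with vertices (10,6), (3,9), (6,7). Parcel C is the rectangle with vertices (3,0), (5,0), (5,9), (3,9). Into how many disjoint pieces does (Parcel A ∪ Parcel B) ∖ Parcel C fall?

(Parcel A ∪ Parcel B) ∖ Parcel C splits into 2 disjoint pieces (area 7, area 7.4524).

2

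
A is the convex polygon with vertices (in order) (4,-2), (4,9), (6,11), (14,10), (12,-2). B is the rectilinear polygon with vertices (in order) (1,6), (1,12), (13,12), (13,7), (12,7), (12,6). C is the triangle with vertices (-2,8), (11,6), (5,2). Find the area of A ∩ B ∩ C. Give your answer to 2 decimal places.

3.77

The intersection is the polygon with vertices (4,6), (4,7.077), (11,6).
By the shoelace formula its area is 3.77.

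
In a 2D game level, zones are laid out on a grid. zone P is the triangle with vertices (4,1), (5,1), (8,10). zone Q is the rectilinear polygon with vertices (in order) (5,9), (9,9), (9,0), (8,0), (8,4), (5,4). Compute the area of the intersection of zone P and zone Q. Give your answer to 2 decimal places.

The intersection is the polygon with vertices (6,4), (5.333,4), (7.556,9), (7.667,9).
By the shoelace formula its area is 1.94.

1.94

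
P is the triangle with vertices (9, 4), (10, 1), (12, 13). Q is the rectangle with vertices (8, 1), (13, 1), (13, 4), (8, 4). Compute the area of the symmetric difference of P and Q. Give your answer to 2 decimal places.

19.50

|P| = 9, |Q| = 15, |P∩Q| = 2.25.
|P △ Q| = |P| + |Q| − 2·|P∩Q| = 9 + 15 − 4.5 = 19.50.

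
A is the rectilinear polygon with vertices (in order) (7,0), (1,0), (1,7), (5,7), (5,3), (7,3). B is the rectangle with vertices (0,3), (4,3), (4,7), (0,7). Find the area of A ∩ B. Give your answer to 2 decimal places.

The intersection is the polygon with vertices (1,7), (4,7), (4,3), (1,3).
By the shoelace formula its area is 12.00.

12.00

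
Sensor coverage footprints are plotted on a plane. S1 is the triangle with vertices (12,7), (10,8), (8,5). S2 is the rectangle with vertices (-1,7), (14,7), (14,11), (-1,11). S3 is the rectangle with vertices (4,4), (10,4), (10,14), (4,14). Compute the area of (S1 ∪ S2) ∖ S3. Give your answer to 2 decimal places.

|S1 ∪ S2| = 62.6667.
|(S1 ∪ S2) ∩ S3| = 25.6667.
|(S1 ∪ S2) ∖ S3| = 62.6667 − 25.6667 = 37.00.

37.00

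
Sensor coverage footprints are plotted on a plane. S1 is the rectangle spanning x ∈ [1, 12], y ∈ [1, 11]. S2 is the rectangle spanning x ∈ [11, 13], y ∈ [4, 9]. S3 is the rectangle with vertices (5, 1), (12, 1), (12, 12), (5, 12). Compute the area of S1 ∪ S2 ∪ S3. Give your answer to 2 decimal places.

By inclusion–exclusion:
Individual areas: |S1| = 110, |S2| = 10, |S3| = 77.
|S1∩S2|: x∈[11,12], y∈[4,9] → 1·5 = 5.
|S1∩S3|: x∈[5,12], y∈[1,11] → 7·10 = 70.
|S2∩S3|: x∈[11,12], y∈[4,9] → 1·5 = 5.
|S1∩S2∩S3| = 5.
|S1 ∪ S2 ∪ S3| = 197 − 80 + 5 = 122.00.

122.00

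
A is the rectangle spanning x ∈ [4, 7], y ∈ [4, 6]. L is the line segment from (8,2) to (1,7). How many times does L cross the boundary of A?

2

The segment meets the boundary at (4,4.857), (5.2,4).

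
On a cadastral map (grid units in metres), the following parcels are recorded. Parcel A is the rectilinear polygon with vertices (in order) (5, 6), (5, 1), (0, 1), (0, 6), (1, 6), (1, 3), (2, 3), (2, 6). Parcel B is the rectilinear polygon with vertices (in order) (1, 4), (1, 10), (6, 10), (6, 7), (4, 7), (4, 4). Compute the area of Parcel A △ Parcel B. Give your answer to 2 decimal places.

38.00

|Parcel A| = 22, |Parcel B| = 24, |Parcel A∩Parcel B| = 4.
|Parcel A △ Parcel B| = |Parcel A| + |Parcel B| − 2·|Parcel A∩Parcel B| = 22 + 24 − 8 = 38.00.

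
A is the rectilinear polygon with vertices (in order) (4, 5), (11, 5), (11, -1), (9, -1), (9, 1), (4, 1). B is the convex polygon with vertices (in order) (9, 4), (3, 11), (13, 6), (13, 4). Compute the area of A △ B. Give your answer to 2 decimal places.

51.14

|A| = 32, |B| = 24, |A∩B| = 2.4286.
|A △ B| = |A| + |B| − 2·|A∩B| = 32 + 24 − 4.8571 = 51.14.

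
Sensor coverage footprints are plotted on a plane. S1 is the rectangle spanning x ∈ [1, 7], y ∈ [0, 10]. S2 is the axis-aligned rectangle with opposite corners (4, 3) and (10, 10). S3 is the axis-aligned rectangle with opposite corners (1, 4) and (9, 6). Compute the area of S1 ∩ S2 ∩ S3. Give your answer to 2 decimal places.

The intersection is the polygon with vertices (4,6), (7,6), (7,4), (4,4).
By the shoelace formula its area is 6.00.

6.00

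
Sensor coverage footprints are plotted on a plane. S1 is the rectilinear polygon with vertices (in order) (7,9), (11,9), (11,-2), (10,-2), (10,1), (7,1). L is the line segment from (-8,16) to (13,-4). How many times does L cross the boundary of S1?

The segment meets the boundary at (10.9,-2), (10,-1.143), (7.75,1), (7,1.714).

4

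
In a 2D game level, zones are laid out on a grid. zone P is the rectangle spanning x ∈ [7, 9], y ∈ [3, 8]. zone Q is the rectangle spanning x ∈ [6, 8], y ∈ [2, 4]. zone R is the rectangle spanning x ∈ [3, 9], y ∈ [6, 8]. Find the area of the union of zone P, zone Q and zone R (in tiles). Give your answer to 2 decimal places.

By inclusion–exclusion:
Individual areas: |zone P| = 10, |zone Q| = 4, |zone R| = 12.
|zone P∩zone Q|: x∈[7,8], y∈[3,4] → 1·1 = 1.
|zone P∩zone R|: x∈[7,9], y∈[6,8] → 2·2 = 4.
|zone Q∩zone R| = 0 (no overlap).
|zone P∩zone Q∩zone R| = 0.
|zone P ∪ zone Q ∪ zone R| = 26 − 5 + 0 = 21.00.

21.00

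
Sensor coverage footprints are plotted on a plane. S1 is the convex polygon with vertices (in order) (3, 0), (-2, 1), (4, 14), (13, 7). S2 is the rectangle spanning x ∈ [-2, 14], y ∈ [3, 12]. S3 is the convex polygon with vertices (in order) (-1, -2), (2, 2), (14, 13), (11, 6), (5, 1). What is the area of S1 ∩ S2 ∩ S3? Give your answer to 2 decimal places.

The intersection is the polygon with vertices (11.821,7.917), (11,6), (8,3.5), (7.286,3), (3.091,3), (10,9.333).
By the shoelace formula its area is 23.44.

23.44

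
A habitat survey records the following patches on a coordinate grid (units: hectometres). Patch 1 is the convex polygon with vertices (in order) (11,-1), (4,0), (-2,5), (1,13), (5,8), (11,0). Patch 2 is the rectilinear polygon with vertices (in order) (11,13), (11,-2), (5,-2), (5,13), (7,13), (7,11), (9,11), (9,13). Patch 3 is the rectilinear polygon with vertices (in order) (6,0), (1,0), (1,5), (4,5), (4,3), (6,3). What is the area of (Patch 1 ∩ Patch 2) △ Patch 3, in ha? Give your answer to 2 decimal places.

42.43

|Patch 1 ∩ Patch 2| = 27.4286.
|(Patch 1 ∩ Patch 2) ∩ Patch 3| = 3.
|(Patch 1 ∩ Patch 2) △ Patch 3| = 27.4286 + 21 − 6 = 42.43.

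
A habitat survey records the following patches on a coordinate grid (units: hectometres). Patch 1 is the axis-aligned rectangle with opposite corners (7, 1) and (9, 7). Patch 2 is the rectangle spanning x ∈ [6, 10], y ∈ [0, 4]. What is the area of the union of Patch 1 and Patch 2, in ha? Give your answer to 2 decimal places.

22.00

By inclusion–exclusion:
Individual areas: |Patch 1| = 12, |Patch 2| = 16.
|Patch 1∩Patch 2|: x∈[7,9], y∈[1,4] → 2·3 = 6.
|Patch 1 ∪ Patch 2| = 28 − 6 = 22.00.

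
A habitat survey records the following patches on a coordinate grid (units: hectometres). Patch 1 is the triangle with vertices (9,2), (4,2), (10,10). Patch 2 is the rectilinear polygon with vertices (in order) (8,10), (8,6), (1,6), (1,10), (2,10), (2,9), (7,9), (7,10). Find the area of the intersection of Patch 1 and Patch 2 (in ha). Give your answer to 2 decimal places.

The intersection is the polygon with vertices (8,7.333), (8,6), (7,6).
By the shoelace formula its area is 0.67.

0.67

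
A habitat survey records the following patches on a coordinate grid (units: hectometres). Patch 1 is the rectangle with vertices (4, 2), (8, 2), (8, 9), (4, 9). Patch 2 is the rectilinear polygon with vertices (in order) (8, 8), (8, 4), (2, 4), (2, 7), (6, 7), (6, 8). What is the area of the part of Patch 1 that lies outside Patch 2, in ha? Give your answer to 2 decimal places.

14.00

|Patch 1| = 28, |Patch 1∩Patch 2| = 14.
|Patch 1 ∖ Patch 2| = |Patch 1| − |Patch 1∩Patch 2| = 28 − 14 = 14.00.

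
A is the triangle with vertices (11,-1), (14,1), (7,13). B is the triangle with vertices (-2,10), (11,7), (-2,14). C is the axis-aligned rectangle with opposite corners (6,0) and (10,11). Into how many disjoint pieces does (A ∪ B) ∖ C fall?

(A ∪ B) ∖ C splits into 3 disjoint pieces (area 17.0291, area 22.1538, area 0.5952).

3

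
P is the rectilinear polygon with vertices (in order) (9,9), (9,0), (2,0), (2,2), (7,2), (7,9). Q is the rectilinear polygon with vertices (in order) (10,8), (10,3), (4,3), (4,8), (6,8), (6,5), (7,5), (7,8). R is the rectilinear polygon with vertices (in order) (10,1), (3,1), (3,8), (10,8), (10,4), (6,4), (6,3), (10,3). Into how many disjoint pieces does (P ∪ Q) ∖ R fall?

3

(P ∪ Q) ∖ R splits into 3 disjoint pieces (area 4, area 8, area 2).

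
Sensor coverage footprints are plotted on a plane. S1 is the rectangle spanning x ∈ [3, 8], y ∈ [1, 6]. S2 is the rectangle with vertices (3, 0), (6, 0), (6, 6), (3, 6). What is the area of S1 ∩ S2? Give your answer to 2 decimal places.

|S1∩S2|: x∈[3,6], y∈[1,6] → 3·5 = 15.

15.00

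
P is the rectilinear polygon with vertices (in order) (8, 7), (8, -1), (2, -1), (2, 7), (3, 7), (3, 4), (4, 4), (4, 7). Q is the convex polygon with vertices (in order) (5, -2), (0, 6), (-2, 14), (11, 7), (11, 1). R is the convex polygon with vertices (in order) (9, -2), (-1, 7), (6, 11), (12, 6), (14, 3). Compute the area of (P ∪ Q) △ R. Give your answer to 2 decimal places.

|P ∪ Q| = 114.2625.
|(P ∪ Q) ∩ R| = 76.1405.
|(P ∪ Q) △ R| = 114.2625 + 95.5 − 152.281 = 57.48.

57.48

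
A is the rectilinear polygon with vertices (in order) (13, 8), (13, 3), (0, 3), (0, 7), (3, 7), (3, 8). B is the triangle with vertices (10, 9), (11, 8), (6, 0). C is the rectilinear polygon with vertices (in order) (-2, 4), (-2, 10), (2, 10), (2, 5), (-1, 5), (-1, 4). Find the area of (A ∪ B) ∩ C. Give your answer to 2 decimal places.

4.00

The region (A ∪ B) ∩ C is the polygon with vertices (0,7), (2,7), (2,5), (0,5).
By the shoelace formula its area is 4.00.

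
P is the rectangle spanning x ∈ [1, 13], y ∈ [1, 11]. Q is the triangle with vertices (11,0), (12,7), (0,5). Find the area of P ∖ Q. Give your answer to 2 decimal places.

80.48

|P| = 120, |P∩Q| = 39.518.
|P ∖ Q| = |P| − |P∩Q| = 120 − 39.518 = 80.48.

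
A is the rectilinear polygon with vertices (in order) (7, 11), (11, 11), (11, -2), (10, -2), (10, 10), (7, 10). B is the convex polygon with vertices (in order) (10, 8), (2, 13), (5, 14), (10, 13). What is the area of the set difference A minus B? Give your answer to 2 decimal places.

13.00

|A| = 16, |A∩B| = 3.
|A ∖ B| = |A| − |A∩B| = 16 − 3 = 13.00.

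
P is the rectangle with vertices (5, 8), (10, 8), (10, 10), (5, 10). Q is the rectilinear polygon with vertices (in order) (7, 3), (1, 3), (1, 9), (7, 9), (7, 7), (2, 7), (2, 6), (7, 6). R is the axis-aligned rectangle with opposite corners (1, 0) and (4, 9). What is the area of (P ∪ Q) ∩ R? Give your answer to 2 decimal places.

The region (P ∪ Q) ∩ R is the polygon with vertices (2,7), (2,6), (4,6), (4,3), (1,3), (1,9), (4,9), (4,7).
By the shoelace formula its area is 16.00.

16.00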